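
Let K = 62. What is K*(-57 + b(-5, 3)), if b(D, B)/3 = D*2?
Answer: -5394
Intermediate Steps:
b(D, B) = 6*D (b(D, B) = 3*(D*2) = 3*(2*D) = 6*D)
K*(-57 + b(-5, 3)) = 62*(-57 + 6*(-5)) = 62*(-57 - 30) = 62*(-87) = -5394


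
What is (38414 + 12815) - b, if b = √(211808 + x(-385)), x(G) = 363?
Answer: 51229 - √212171 ≈ 50768.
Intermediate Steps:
b = √212171 (b = √(211808 + 363) = √212171 ≈ 460.62)
(38414 + 12815) - b = (38414 + 12815) - √212171 = 51229 - √212171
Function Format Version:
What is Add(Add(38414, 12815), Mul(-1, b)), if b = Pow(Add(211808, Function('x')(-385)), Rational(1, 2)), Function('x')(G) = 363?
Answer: Add(51229, Mul(-1, Pow(212171, Rational(1, 2)))) ≈ 50768.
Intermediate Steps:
b = Pow(212171, Rational(1, 2)) (b = Pow(Add(211808, 363), Rational(1, 2)) = Pow(212171, Rational(1, 2)) ≈ 460.62)
Add(Add(38414, 12815), Mul(-1, b)) = Add(Add(38414, 12815), Mul(-1, Pow(212171, Rational(1, 2)))) = Add(51229, Mul(-1, Pow(212171, Rational(1, 2))))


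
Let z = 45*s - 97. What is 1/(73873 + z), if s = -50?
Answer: 1/71526 ≈ 1.3981e-5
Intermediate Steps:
z = -2347 (z = 45*(-50) - 97 = -2250 - 97 = -2347)
1/(73873 + z) = 1/(73873 - 2347) = 1/71526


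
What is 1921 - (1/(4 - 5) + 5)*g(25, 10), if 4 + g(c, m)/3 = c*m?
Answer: -1031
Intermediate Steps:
g(c, m) = -12 + 3*c*m (g(c, m) = -12 + 3*(c*m) = -12 + 3*c*m)
1921 - (1/(4 - 5) + 5)*g(25, 10) = 1921 - (1/(4 - 5) + 5)*(-12 + 3*25*10) = 1921 - (1/(-1) + 5)*(-12 + 750) = 1921 - (-1 + 5)*738 = 1921 - 4*738 = 1921 - 1*2952 = 1921 - 2952 = -1031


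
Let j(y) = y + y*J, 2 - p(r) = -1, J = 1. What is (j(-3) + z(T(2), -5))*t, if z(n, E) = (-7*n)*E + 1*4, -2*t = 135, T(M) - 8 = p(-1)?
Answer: -51705/2 ≈ -25853.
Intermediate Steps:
p(r) = 3 (p(r) = 2 - 1*(-1) = 2 + 1 = 3)
T(M) = 11 (T(M) = 8 + 3 = 11)
t = -135/2 (t = -1/2*135 = -135/2 ≈ -67.500)
j(y) = 2*y (j(y) = y + y*1 = y + y = 2*y)
z(n, E) = 4 - 7*E*n (z(n, E) = -7*E*n + 4 = 4 - 7*E*n)
(j(-3) + z(T(2), -5))*t = (2*(-3) + (4 - 7*(-5)*11))*(-135/2) = (-6 + (4 + 385))*(-135/2) = (-6 + 389)*(-135/2) = 383*(-135/2) = -51705/2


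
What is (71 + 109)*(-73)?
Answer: -13140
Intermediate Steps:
(71 + 109)*(-73) = 180*(-73) = -13140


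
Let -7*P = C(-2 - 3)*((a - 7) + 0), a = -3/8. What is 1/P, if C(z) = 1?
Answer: 56/59 ≈ 0.94915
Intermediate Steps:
a = -3/8 (a = -3*⅛ = -3/8 ≈ -0.37500)
P = 59/56 (P = -((-3/8 - 7) + 0)/7 = -(-59/8 + 0)/7 = -(-59)/(7*8) = -⅐*(-59/8) = 59/56 ≈ 1.0536)
1/P = 1/(59/56) = 56/59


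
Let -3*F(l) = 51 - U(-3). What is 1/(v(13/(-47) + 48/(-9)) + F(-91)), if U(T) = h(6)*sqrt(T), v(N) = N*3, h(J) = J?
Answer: -12455/425768 - 2209*I*sqrt(3)/1277304 ≈ -0.029253 - 0.0029955*I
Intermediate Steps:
v(N) = 3*N
U(T) = 6*sqrt(T)
F(l) = -17 + 2*I*sqrt(3) (F(l) = -(51 - 6*sqrt(-3))/3 = -(51 - 6*I*sqrt(3))/3 = -17 + 2*I*sqrt(3))
1/(v(13/(-47) + 48/(-9)) + F(-91)) = 1/(3*(13/(-47) + 48/(-9)) + (-17 + 2*I*sqrt(3))) = 1/(3*(13*(-1/47) + 48*(-1/9)) + (-17 + 2*I*sqrt(3))) = 1/(3*(-13/47 - 16/3) + (-17 + 2*I*sqrt(3))) = 1/(3*(-791/141) + (-17 + 2*I*sqrt(3))) = 1/(-791/47 + (-17 + 2*I*sqrt(3))) = 1/(-1590/47 + 2*I*sqrt(3))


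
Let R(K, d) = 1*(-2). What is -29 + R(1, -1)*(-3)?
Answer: -23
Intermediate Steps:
R(K, d) = -2
-29 + R(1, -1)*(-3) = -29 - 2*(-3) = -29 + 6 = -23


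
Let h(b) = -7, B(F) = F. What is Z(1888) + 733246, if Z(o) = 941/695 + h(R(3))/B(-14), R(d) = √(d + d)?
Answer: 1019214517/1390 ≈ 7.3325e+5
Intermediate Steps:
R(d) = √2*√d (R(d) = √(2*d) = √2*√d)
Z(o) = 2577/1390 (Z(o) = 941/695 - 7/(-14) = 941*(1/695) - 7*(-1/14) = 941/695 + ½ = 2577/1390)
Z(1888) + 733246 = 2577/1390 + 733246 = 1019214517/1390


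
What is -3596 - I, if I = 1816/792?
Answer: -356231/99 ≈ -3598.3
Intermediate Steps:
I = 227/99 (I = 1816*(1/792) = 227/99 ≈ 2.2929)
-3596 - I = -3596 - 1*227/99 = -3596 - 227/99 = -356231/99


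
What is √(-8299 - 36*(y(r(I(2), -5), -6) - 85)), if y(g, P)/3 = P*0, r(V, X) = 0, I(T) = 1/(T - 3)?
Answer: 13*I*√31 ≈ 72.381*I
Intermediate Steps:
I(T) = 1/(-3 + T)
y(g, P) = 0 (y(g, P) = 3*(P*0) = 3*0 = 0)
√(-8299 - 36*(y(r(I(2), -5), -6) - 85)) = √(-8299 - 36*(0 - 85)) = √(-8299 - 36*(-85)) = √(-8299 + 3060) = √(-5239) = 13*I*√31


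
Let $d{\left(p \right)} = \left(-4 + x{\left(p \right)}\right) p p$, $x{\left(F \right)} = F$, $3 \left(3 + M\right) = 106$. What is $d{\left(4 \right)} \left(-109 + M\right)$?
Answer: $0$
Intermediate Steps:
$M = \frac{97}{3}$ ($M = -3 + \frac{1}{3} \cdot 106 = -3 + \frac{106}{3} = \frac{97}{3} \approx 32.333$)
$d{\left(p \right)} = p^{2} \left(-4 + p\right)$ ($d{\left(p \right)} = \left(-4 + p\right) p p = \left(-4 + p\right) p^{2} = p^{2} \left(-4 + p\right)$)
$d{\left(4 \right)} \left(-109 + M\right) = 4^{2} \left(-4 + 4\right) \left(-109 + \frac{97}{3}\right) = 16 \cdot 0 \left(- \frac{230}{3}\right) = 0 \left(- \frac{230}{3}\right) = 0$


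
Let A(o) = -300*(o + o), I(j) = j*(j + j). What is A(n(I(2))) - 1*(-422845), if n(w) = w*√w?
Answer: 422845 - 9600*√2 ≈ 4.0927e+5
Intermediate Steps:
I(j) = 2*j² (I(j) = j*(2*j) = 2*j²)
n(w) = w^(3/2)
A(o) = -600*o
A(n(I(2))) - 1*(-422845) = -600*16*√2 - 1*(-422845) = -600*16*√2 + 422845 = -9600*√2 + 422845 = 422845 - 9600*√2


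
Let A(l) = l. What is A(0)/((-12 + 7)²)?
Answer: 0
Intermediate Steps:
A(0)/((-12 + 7)²) = 0/((-12 + 7)²) = 0/((-5)²) = 0/25 = 0*(1/25) = 0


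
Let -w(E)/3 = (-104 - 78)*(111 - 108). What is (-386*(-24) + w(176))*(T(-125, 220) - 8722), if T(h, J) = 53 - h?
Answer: -93146688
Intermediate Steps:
w(E) = 1638 (w(E) = -3*(-104 - 78)*(111 - 108) = -(-546)*3 = -3*(-546) = 1638)
(-386*(-24) + w(176))*(T(-125, 220) - 8722) = (-386*(-24) + 1638)*((53 - 1*(-125)) - 8722) = (9264 + 1638)*((53 + 125) - 8722) = 10902*(178 - 8722) = 10902*(-8544) = -93146688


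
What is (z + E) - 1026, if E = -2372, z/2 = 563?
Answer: -2272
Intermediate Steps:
z = 1126 (z = 2*563 = 1126)
(z + E) - 1026 = (1126 - 2372) - 1026 = -1246 - 1026 = -2272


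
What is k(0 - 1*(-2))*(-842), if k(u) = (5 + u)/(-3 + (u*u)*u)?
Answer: -5894/5 ≈ -1178.8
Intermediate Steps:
k(u) = (5 + u)/(-3 + u³) (k(u) = (5 + u)/(-3 + u²*u) = (5 + u)/(-3 + u³))
k(0 - 1*(-2))*(-842) = ((5 + (0 - 1*(-2)))/(-3 + (0 - 1*(-2))³))*(-842) = ((5 + (0 + 2))/(-3 + (0 + 2)³))*(-842) = ((5 + 2)/(-3 + 2³))*(-842) = (7/(-3 + 8))*(-842) = (7/5)*(-842) = -5894/5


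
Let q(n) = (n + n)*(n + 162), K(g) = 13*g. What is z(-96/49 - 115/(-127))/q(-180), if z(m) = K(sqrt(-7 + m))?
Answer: 13*I*sqrt(6364986)/5760720 ≈ 0.0056933*I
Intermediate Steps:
z(m) = 13*sqrt(-7 + m)
q(n) = 2*n*(162 + n) (q(n) = (2*n)*(162 + n) = 2*n*(162 + n))
z(-96/49 - 115/(-127))/q(-180) = (13*sqrt(-7 + (-96/49 - 115/(-127))))/((2*(-180)*(162 - 180))) = (13*sqrt(-7 + (-96*1/49 - 115*(-1/127))))/((2*(-180)*(-18))) = (13*sqrt(-7 + (-96/49 + 115/127)))/6480 = (13*sqrt(-7 - 6557/6223))*(1/6480) = (13*sqrt(-50118/6223))*(1/6480) = (13*(I*sqrt(6364986)/889))*(1/6480) = (13*I*sqrt(6364986)/889)*(1/6480) = 13*I*sqrt(6364986)/5760720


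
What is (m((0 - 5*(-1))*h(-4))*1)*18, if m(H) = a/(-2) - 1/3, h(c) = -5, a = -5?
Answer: 39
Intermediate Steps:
m(H) = 13/6 (m(H) = -5/(-2) - 1/3 = -5*(-½) - 1*⅓ = 5/2 - ⅓ = 13/6)
(m((0 - 5*(-1))*h(-4))*1)*18 = ((13/6)*1)*18 = (13/6)*18 = 39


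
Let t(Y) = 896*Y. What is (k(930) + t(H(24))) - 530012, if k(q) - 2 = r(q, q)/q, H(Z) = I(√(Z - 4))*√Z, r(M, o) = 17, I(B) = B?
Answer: -492909283/930 + 3584*√30 ≈ -5.1038e+5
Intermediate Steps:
H(Z) = √Z*√(-4 + Z) (H(Z) = √(Z - 4)*√Z = √(-4 + Z)*√Z = √Z*√(-4 + Z))
k(q) = 2 + 17/q
(k(930) + t(H(24))) - 530012 = ((2 + 17/930) + 896*(√24*√(-4 + 24))) - 530012 = ((2 + 17*(1/930)) + 896*((2*√6)*√20)) - 530012 = ((2 + 17/930) + 896*((2*√6)*(2*√5))) - 530012 = (1877/930 + 896*(4*√30)) - 530012 = (1877/930 + 3584*√30) - 530012 = -492909283/930 + 3584*√30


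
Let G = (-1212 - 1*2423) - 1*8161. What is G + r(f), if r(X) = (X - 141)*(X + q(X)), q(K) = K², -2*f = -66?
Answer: -132972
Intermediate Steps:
f = 33 (f = -½*(-66) = 33)
r(X) = (-141 + X)*(X + X²) (r(X) = (X - 141)*(X + X²) = (-141 + X)*(X + X²))
G = -11796 (G = (-1212 - 2423) - 8161 = -3635 - 8161 = -11796)
G + r(f) = -11796 + 33*(-141 + 33² - 140*33) = -11796 + 33*(-141 + 1089 - 4620) = -11796 + 33*(-3672) = -11796 - 121176 = -132972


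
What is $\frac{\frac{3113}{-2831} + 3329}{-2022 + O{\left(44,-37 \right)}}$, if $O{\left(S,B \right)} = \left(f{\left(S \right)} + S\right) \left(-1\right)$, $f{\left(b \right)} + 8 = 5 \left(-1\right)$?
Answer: $- \frac{9421286}{5812043} \approx -1.621$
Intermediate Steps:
$f{\left(b \right)} = -13$ ($f{\left(b \right)} = -8 + 5 \left(-1\right) = -8 - 5 = -13$)
$O{\left(S,B \right)} = 13 - S$ ($O{\left(S,B \right)} = \left(-13 + S\right) \left(-1\right) = 13 - S$)
$\frac{\frac{3113}{-2831} + 3329}{-2022 + O{\left(44,-37 \right)}} = \frac{\frac{3113}{-2831} + 3329}{-2022 + \left(13 - 44\right)} = \frac{3113 \left(- \frac{1}{2831}\right) + 3329}{-2022 + \left(13 - 44\right)} = \frac{- \frac{3113}{2831} + 3329}{-2022 - 31} = \frac{9421286}{2831 \left(-2053\right)} = \frac{9421286}{2831} \left(- \frac{1}{2053}\right) = - \frac{9421286}{5812043}$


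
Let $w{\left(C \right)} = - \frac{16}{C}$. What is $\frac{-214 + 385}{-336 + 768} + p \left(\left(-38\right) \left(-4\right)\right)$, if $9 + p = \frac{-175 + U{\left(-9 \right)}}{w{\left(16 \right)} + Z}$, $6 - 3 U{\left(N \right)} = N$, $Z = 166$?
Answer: $- \frac{268261}{176} \approx -1524.2$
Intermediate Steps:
$U{\left(N \right)} = 2 - \frac{N}{3}$
$p = - \frac{331}{33}$ ($p = -9 + \frac{-175 + \left(2 - -3\right)}{- \frac{16}{16} + 166} = -9 + \frac{-175 + \left(2 + 3\right)}{\left(-16\right) \frac{1}{16} + 166} = -9 + \frac{-175 + 5}{-1 + 166} = -9 - \frac{170}{165} = -9 - \frac{34}{33} = - \frac{331}{33} \approx -10.03$)
$\frac{-214 + 385}{-336 + 768} + p \left(\left(-38\right) \left(-4\right)\right) = \frac{-214 + 385}{-336 + 768} - \frac{331 \left(\left(-38\right) \left(-4\right)\right)}{33} = \frac{171}{432} - \frac{50312}{33} = 171 \cdot \frac{1}{432} - \frac{50312}{33} = \frac{19}{48} - \frac{50312}{33} = - \frac{268261}{176}$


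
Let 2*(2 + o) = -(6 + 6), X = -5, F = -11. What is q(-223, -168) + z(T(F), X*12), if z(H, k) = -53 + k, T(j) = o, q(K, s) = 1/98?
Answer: -11073/98 ≈ -112.99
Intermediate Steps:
q(K, s) = 1/98
o = -8 (o = -2 + (-(6 + 6))/2 = -2 + (-1*12)/2 = -2 + (1/2)*(-12) = -2 - 6 = -8)
T(j) = -8
q(-223, -168) + z(T(F), X*12) = 1/98 + (-53 - 5*12) = 1/98 + (-53 - 60) = 1/98 - 113 = -11073/98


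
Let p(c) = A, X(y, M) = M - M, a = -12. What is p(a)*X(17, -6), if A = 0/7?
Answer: 0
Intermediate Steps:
X(y, M) = 0
A = 0 (A = 0*(⅐) = 0)
p(c) = 0
p(a)*X(17, -6) = 0*0 = 0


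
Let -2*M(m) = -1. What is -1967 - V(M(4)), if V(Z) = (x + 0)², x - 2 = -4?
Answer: -1971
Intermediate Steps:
x = -2 (x = 2 - 4 = -2)
M(m) = ½ (M(m) = -½*(-1) = ½)
V(Z) = 4 (V(Z) = (-2 + 0)² = (-2)² = 4)
-1967 - V(M(4)) = -1967 - 1*4 = -1967 - 4 = -1971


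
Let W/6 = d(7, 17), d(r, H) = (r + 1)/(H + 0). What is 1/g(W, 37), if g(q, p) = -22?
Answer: -1/22 ≈ -0.045455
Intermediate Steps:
d(r, H) = (1 + r)/H
W = 48/17 (W = 6*((1 + 7)/17) = 6*((1/17)*8) = 6*(8/17) = 48/17 ≈ 2.8235)
1/g(W, 37) = 1/(-22) = -1/22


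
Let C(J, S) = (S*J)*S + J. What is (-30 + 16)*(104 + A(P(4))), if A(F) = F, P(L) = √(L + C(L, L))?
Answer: -1456 - 84*√2 ≈ -1574.8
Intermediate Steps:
C(J, S) = J + J*S² (C(J, S) = (J*S)*S + J = J*S² + J = J + J*S²)
P(L) = √(L + L*(1 + L²))
(-30 + 16)*(104 + A(P(4))) = (-30 + 16)*(104 + √(4*(2 + 4²))) = -14*(104 + √(4*(2 + 16))) = -14*(104 + √(4*18)) = -14*(104 + √72) = -14*(104 + 6*√2) = -1456 - 84*√2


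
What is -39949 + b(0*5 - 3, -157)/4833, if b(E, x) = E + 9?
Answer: -64357837/1611 ≈ -39949.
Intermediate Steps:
b(E, x) = 9 + E
-39949 + b(0*5 - 3, -157)/4833 = -39949 + (9 + (0*5 - 3))/4833 = -39949 + (9 + (0 - 3))*(1/4833) = -39949 + (9 - 3)*(1/4833) = -39949 + 6*(1/4833) = -39949 + 2/1611 = -64357837/1611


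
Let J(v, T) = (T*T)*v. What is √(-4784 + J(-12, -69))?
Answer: 2*I*√15479 ≈ 248.83*I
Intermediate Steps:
J(v, T) = v*T² (J(v, T) = T²*v = v*T²)
√(-4784 + J(-12, -69)) = √(-4784 - 12*(-69)²) = √(-4784 - 12*4761) = √(-4784 - 57132) = √(-61916) = 2*I*√15479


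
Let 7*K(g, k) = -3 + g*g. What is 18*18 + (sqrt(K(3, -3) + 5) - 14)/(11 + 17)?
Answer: 647/2 + sqrt(287)/196 ≈ 323.59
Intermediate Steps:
K(g, k) = -3/7 + g**2/7 (K(g, k) = (-3 + g*g)/7 = (-3 + g**2)/7 = -3/7 + g**2/7)
18*18 + (sqrt(K(3, -3) + 5) - 14)/(11 + 17) = 18*18 + (sqrt((-3/7 + (1/7)*3**2) + 5) - 14)/(11 + 17) = 324 + (sqrt((-3/7 + (1/7)*9) + 5) - 14)/28 = 324 + (sqrt((-3/7 + 9/7) + 5) - 14)*(1/28) = 324 + (sqrt(6/7 + 5) - 14)*(1/28) = 324 + (sqrt(41/7) - 14)*(1/28) = 324 + (sqrt(287)/7 - 14)*(1/28) = 324 + (-14 + sqrt(287)/7)*(1/28) = 324 + (-1/2 + sqrt(287)/196) = 647/2 + sqrt(287)/196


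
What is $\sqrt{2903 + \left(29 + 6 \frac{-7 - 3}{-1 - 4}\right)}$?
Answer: $8 \sqrt{46} \approx 54.259$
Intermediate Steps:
$\sqrt{2903 + \left(29 + 6 \frac{-7 - 3}{-1 - 4}\right)} = \sqrt{2903 + \left(29 + 6 \left(- \frac{10}{-5}\right)\right)} = \sqrt{2903 + \left(29 + 6 \left(\left(-10\right) \left(- \frac{1}{5}\right)\right)\right)} = \sqrt{2903 + \left(29 + 6 \cdot 2\right)} = \sqrt{2903 + \left(29 + 12\right)} = \sqrt{2903 + 41} = \sqrt{2944} = 8 \sqrt{46}$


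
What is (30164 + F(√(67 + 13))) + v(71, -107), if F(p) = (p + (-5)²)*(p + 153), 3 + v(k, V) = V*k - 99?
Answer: 26370 + 712*√5 ≈ 27962.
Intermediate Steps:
v(k, V) = -102 + V*k (v(k, V) = -3 + (V*k - 99) = -3 + (-99 + V*k) = -102 + V*k)
F(p) = (25 + p)*(153 + p) (F(p) = (p + 25)*(153 + p) = (25 + p)*(153 + p))
(30164 + F(√(67 + 13))) + v(71, -107) = (30164 + (3825 + (√(67 + 13))² + 178*√(67 + 13))) + (-102 - 107*71) = (30164 + (3825 + (√80)² + 178*√80)) + (-102 - 7597) = (30164 + (3825 + (4*√5)² + 178*(4*√5))) - 7699 = (30164 + (3825 + 80 + 712*√5)) - 7699 = (30164 + (3905 + 712*√5)) - 7699 = (34069 + 712*√5) - 7699 = 26370 + 712*√5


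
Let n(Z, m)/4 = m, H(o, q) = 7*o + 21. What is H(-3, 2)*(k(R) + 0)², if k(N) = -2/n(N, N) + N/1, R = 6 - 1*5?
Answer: 0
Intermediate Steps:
R = 1 (R = 6 - 5 = 1)
H(o, q) = 21 + 7*o
n(Z, m) = 4*m
k(N) = N - 1/(2*N) (k(N) = -2*1/(4*N) + N/1 = -1/(2*N) + N*1 = -1/(2*N) + N = N - 1/(2*N))
H(-3, 2)*(k(R) + 0)² = (21 + 7*(-3))*((1 - ½/1) + 0)² = (21 - 21)*((1 - ½*1) + 0)² = 0*((1 - ½) + 0)² = 0*(½ + 0)² = 0*(½)² = 0*(¼) = 0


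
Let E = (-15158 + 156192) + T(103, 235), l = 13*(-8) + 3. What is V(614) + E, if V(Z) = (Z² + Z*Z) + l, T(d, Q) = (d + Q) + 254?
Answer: 895517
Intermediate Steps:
T(d, Q) = 254 + Q + d (T(d, Q) = (Q + d) + 254 = 254 + Q + d)
l = -101 (l = -104 + 3 = -101)
E = 141626 (E = (-15158 + 156192) + (254 + 235 + 103) = 141034 + 592 = 141626)
V(Z) = -101 + 2*Z² (V(Z) = (Z² + Z*Z) - 101 = (Z² + Z²) - 101 = 2*Z² - 101 = -101 + 2*Z²)
V(614) + E = (-101 + 2*614²) + 141626 = (-101 + 2*376996) + 141626 = (-101 + 753992) + 141626 = 753891 + 141626 = 895517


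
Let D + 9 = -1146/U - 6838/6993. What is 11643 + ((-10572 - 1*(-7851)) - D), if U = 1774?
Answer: 55407198716/6202791 ≈ 8932.6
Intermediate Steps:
D = -65897414/6202791 (D = -9 + (-1146/1774 - 6838/6993) = -9 + (-1146*1/1774 - 6838*1/6993) = -9 + (-573/887 - 6838/6993) = -9 - 10072295/6202791 = -65897414/6202791 ≈ -10.624)
11643 + ((-10572 - 1*(-7851)) - D) = 11643 + ((-10572 - 1*(-7851)) - 1*(-65897414/6202791)) = 11643 + ((-10572 + 7851) + 65897414/6202791) = 11643 + (-2721 + 65897414/6202791) = 11643 - 16811896897/6202791 = 55407198716/6202791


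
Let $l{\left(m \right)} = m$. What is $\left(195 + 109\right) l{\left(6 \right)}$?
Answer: $1824$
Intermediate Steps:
$\left(195 + 109\right) l{\left(6 \right)} = \left(195 + 109\right) 6 = 304 \cdot 6 = 1824$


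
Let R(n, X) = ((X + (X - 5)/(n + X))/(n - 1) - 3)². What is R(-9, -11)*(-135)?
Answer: -264627/500 ≈ -529.25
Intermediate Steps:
R(n, X) = (-3 + (X + (-5 + X)/(X + n))/(-1 + n))² (R(n, X) = ((X + (-5 + X)/(X + n))/(-1 + n) - 3)² = (-3 + (X + (-5 + X)/(X + n))/(-1 + n))²)
R(-9, -11)*(-135) = ((-5 + (-11)² - 3*(-9)² + 3*(-9) + 4*(-11) - 2*(-11)*(-9))²/((-1 - 9)²*(-11 - 9)²))*(-135) = ((-5 + 121 - 3*81 - 27 - 44 - 198)²/((-10)²*(-20)²))*(-135) = ((1/100)*(1/400)*(-5 + 121 - 243 - 27 - 44 - 198)²)*(-135) = ((1/100)*(1/400)*(-396)²)*(-135) = ((1/100)*(1/400)*156816)*(-135) = (9801/2500)*(-135) = -264627/500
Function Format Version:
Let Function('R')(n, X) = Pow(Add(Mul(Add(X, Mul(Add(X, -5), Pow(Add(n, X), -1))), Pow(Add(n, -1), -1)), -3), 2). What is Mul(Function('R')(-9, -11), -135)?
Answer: Rational(-264627, 500) ≈ -529.25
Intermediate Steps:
Function('R')(n, X) = Pow(Add(-3, Mul(Pow(Add(-1, n), -1), Add(X, Mul(Pow(Add(X, n), -1), Add(-5, X))))), 2) (Function('R')(n, X) = Pow(Add(Mul(Add(X, Mul(Add(-5, X), Pow(Add(X, n), -1))), Pow(Add(-1, n), -1)), -3), 2) = Pow(Add(Mul(Add(X, Mul(Pow(Add(X, n), -1), Add(-5, X))), Pow(Add(-1, n), -1)), -3), 2) = Pow(Add(Mul(Pow(Add(-1, n), -1), Add(X, Mul(Pow(Add(X, n), -1), Add(-5, X)))), -3), 2) = Pow(Add(-3, Mul(Pow(Add(-1, n), -1), Add(X, Mul(Pow(Add(X, n), -1), Add(-5, X))))), 2))
Mul(Function('R')(-9, -11), -135) = Mul(Mul(Pow(Add(-1, -9), -2), Pow(Add(-11, -9), -2), Pow(Add(-5, Pow(-11, 2), Mul(-3, Pow(-9, 2)), Mul(3, -9), Mul(4, -11), Mul(-2, -11, -9)), 2)), -135) = Mul(Mul(Pow(-10, -2), Pow(-20, -2), Pow(Add(-5, 121, Mul(-3, 81), -27, -44, -198), 2)), -135) = Mul(Mul(Rational(1, 100), Rational(1, 400), Pow(Add(-5, 121, -243, -27, -44, -198), 2)), -135) = Mul(Mul(Rational(1, 100), Rational(1, 400), Pow(-396, 2)), -135) = Mul(Mul(Rational(1, 100), Rational(1, 400), 156816), -135) = Mul(Rational(9801, 2500), -135) = Rational(-264627, 500)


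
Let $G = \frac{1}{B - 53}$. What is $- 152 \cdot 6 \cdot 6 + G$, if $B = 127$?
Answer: $- \frac{404927}{74} \approx -5472.0$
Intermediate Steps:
$G = \frac{1}{74}$ ($G = \frac{1}{127 - 53} = \frac{1}{74} \approx 0.013514$)
$- 152 \cdot 6 \cdot 6 + G = - 152 \cdot 6 \cdot 6 + \frac{1}{74} = \left(-152\right) 36 + \frac{1}{74} = -5472 + \frac{1}{74} = - \frac{404927}{74}$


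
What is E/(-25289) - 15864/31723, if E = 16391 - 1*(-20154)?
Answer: -1560501731/802242947 ≈ -1.9452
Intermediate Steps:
E = 36545 (E = 16391 + 20154 = 36545)
E/(-25289) - 15864/31723 = 36545/(-25289) - 15864/31723 = 36545*(-1/25289) - 15864*1/31723 = -36545/25289 - 15864/31723 = -1560501731/802242947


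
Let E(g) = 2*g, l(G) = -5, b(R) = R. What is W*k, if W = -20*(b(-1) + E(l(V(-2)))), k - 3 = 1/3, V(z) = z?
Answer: 2200/3 ≈ 733.33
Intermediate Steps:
k = 10/3 (k = 3 + 1/3 = 10/3 ≈ 3.3333)
W = 220 (W = -20*(-1 + 2*(-5)) = -20*(-1 - 10) = -20*(-11) = 220)
W*k = 220*(10/3) = 2200/3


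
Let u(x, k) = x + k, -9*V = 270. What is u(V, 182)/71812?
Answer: 38/17953 ≈ 0.0021166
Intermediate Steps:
V = -30 (V = -⅑*270 = -30)
u(x, k) = k + x
u(V, 182)/71812 = (182 - 30)/71812 = 152*(1/71812) = 38/17953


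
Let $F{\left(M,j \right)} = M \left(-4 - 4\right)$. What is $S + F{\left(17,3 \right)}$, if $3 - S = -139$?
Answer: $6$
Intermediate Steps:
$S = 142$ ($S = 3 - -139 = 3 + 139 = 142$)
$F{\left(M,j \right)} = - 8 M$ ($F{\left(M,j \right)} = M \left(-8\right) = - 8 M$)
$S + F{\left(17,3 \right)} = 142 - 136 = 6$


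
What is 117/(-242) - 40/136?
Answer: -3199/4114 ≈ -0.77759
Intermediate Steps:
117/(-242) - 40/136 = 117*(-1/242) - 40*1/136 = -117/242 - 5/17 = -3199/4114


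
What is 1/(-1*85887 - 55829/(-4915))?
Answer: -4915/422078776 ≈ -1.1645e-5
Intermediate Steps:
1/(-1*85887 - 55829/(-4915)) = 1/(-85887 - 55829*(-1/4915)) = 1/(-85887 + 55829/4915) = 1/(-422078776/4915) = -4915/422078776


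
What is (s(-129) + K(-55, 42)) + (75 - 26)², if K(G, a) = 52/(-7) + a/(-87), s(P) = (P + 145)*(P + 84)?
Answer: 339637/203 ≈ 1673.1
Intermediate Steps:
s(P) = (84 + P)*(145 + P) (s(P) = (145 + P)*(84 + P) = (84 + P)*(145 + P))
K(G, a) = -52/7 - a/87 (K(G, a) = 52*(-⅐) + a*(-1/87) = -52/7 - a/87)
(s(-129) + K(-55, 42)) + (75 - 26)² = ((12180 + (-129)² + 229*(-129)) + (-52/7 - 1/87*42)) + (75 - 26)² = ((12180 + 16641 - 29541) + (-52/7 - 14/29)) + 49² = (-720 - 1606/203) + 2401 = -147766/203 + 2401 = 339637/203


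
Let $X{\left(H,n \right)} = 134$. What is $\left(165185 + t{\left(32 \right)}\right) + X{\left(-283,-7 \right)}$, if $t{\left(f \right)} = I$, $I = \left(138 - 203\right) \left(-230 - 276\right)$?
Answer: $198209$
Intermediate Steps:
$I = 32890$ ($I = \left(-65\right) \left(-506\right) = 32890$)
$t{\left(f \right)} = 32890$
$\left(165185 + t{\left(32 \right)}\right) + X{\left(-283,-7 \right)} = \left(165185 + 32890\right) + 134 = 198075 + 134 = 198209$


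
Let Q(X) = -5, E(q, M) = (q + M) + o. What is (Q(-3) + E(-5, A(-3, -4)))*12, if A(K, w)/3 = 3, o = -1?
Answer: -24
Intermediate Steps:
A(K, w) = 9 (A(K, w) = 3*3 = 9)
E(q, M) = -1 + M + q (E(q, M) = (q + M) - 1 = (M + q) - 1 = -1 + M + q)
(Q(-3) + E(-5, A(-3, -4)))*12 = (-5 + (-1 + 9 - 5))*12 = (-5 + 3)*12 = -2*12 = -24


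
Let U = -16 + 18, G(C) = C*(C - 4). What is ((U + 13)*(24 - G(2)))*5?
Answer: 2100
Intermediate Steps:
G(C) = C*(-4 + C)
U = 2
((U + 13)*(24 - G(2)))*5 = ((2 + 13)*(24 - 2*(-4 + 2)))*5 = (15*(24 - 2*(-2)))*5 = (15*(24 - 1*(-4)))*5 = (15*(24 + 4))*5 = (15*28)*5 = 420*5 = 2100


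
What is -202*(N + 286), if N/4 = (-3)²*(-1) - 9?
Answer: -43228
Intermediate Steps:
N = -72 (N = 4*((-3)²*(-1) - 9) = 4*(9*(-1) - 9) = 4*(-9 - 9) = 4*(-18) = -72)
-202*(N + 286) = -202*(-72 + 286) = -202*214 = -43228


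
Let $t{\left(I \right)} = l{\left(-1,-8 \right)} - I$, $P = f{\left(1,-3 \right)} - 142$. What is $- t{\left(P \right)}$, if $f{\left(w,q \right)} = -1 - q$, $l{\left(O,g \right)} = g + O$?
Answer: $-131$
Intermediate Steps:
$l{\left(O,g \right)} = O + g$
$P = -140$ ($P = \left(-1 - -3\right) - 142 = \left(-1 + 3\right) - 142 = 2 - 142 = -140$)
$t{\left(I \right)} = -9 - I$ ($t{\left(I \right)} = \left(-1 - 8\right) - I = -9 - I$)
$- t{\left(P \right)} = - (-9 - -140) = - (-9 + 140) = \left(-1\right) 131 = -131$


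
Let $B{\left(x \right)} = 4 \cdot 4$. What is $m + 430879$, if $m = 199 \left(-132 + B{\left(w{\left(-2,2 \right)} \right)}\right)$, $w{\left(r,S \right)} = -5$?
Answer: $407795$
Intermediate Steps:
$B{\left(x \right)} = 16$
$m = -23084$ ($m = 199 \left(-132 + 16\right) = 199 \left(-116\right) = -23084$)
$m + 430879 = -23084 + 430879 = 407795$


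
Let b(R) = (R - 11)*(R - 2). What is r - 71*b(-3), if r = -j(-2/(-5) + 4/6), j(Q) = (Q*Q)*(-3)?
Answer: -372494/75 ≈ -4966.6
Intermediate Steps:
j(Q) = -3*Q² (j(Q) = Q²*(-3) = -3*Q²)
b(R) = (-11 + R)*(-2 + R)
r = 256/75 (r = -(-3)*(-2/(-5) + 4/6)² = -(-3)*(-2*(-⅕) + 4*(⅙))² = -(-3)*(⅖ + ⅔)² = -(-3)*(16/15)² = -(-3)*256/225 = -1*(-256/75) = 256/75 ≈ 3.4133)
r - 71*b(-3) = 256/75 - 71*(22 + (-3)² - 13*(-3)) = 256/75 - 71*(22 + 9 + 39) = 256/75 - 71*70 = 256/75 - 4970 = -372494/75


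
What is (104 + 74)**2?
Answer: 31684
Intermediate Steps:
(104 + 74)**2 = 178**2 = 31684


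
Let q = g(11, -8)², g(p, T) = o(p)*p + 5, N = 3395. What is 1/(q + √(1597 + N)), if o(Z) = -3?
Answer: 49/38104 - √78/76208 ≈ 0.0011701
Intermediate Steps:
g(p, T) = 5 - 3*p (g(p, T) = -3*p + 5 = 5 - 3*p)
q = 784 (q = (5 - 3*11)² = (5 - 33)² = (-28)² = 784)
1/(q + √(1597 + N)) = 1/(784 + √(1597 + 3395)) = 1/(784 + √4992) = 1/(784 + 8*√78)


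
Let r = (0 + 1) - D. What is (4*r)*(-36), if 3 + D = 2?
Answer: -288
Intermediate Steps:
D = -1 (D = -3 + 2 = -1)
r = 2 (r = (0 + 1) - 1*(-1) = 1 + 1 = 2)
(4*r)*(-36) = (4*2)*(-36) = 8*(-36) = -288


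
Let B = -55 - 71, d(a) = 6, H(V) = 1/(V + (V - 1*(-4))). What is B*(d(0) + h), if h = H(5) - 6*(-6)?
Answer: -5301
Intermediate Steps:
H(V) = 1/(4 + 2*V) (H(V) = 1/(V + (V + 4)) = 1/(V + (4 + V)) = 1/(4 + 2*V))
h = 505/14 (h = 1/(2*(2 + 5)) - 6*(-6) = (½)/7 + 36 = (½)*(⅐) + 36 = 1/14 + 36 = 505/14 ≈ 36.071)
B = -126
B*(d(0) + h) = -126*(6 + 505/14) = -126*589/14 = -5301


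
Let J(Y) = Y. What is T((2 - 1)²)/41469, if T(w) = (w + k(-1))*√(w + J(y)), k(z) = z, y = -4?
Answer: 0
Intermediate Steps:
T(w) = √(-4 + w)*(-1 + w) (T(w) = (w - 1)*√(w - 4) = (-1 + w)*√(-4 + w) = √(-4 + w)*(-1 + w))
T((2 - 1)²)/41469 = (√(-4 + (2 - 1)²)*(-1 + (2 - 1)²))/41469 = (√(-4 + 1²)*(-1 + 1²))*(1/41469) = (√(-4 + 1)*(-1 + 1))*(1/41469) = (√(-3)*0)*(1/41469) = ((I*√3)*0)*(1/41469) = 0*(1/41469) = 0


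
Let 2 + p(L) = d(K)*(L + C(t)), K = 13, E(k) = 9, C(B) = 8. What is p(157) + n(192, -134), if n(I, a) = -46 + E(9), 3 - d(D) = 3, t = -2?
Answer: -39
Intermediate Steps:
d(D) = 0 (d(D) = 3 - 1*3 = 3 - 3 = 0)
n(I, a) = -37 (n(I, a) = -46 + 9 = -37)
p(L) = -2 (p(L) = -2 + 0*(L + 8) = -2 + 0*(8 + L) = -2 + 0 = -2)
p(157) + n(192, -134) = -2 - 37 = -39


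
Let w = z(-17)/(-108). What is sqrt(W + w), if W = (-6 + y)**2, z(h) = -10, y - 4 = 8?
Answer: sqrt(11694)/18 ≈ 6.0077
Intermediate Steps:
y = 12 (y = 4 + 8 = 12)
w = 5/54 (w = -10/(-108) = -10*(-1/108) = 5/54 ≈ 0.092593)
W = 36 (W = (-6 + 12)**2 = 6**2 = 36)
sqrt(W + w) = sqrt(36 + 5/54) = sqrt(1949/54) = sqrt(11694)/18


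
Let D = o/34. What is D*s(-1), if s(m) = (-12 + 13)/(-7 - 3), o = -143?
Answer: 143/340 ≈ 0.42059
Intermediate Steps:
D = -143/34 ≈ -4.2059
s(m) = -1/10 (s(m) = 1/(-10) = 1*(-1/10) = -1/10)
D*s(-1) = -143/34*(-1/10) = 143/340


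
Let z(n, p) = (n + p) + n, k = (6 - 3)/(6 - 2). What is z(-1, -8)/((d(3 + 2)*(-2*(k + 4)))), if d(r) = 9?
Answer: 20/171 ≈ 0.11696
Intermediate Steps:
k = ¾ (k = 3/4 = 3*(¼) = ¾ ≈ 0.75000)
z(n, p) = p + 2*n
z(-1, -8)/((d(3 + 2)*(-2*(k + 4)))) = (-8 + 2*(-1))/((9*(-2*(¾ + 4)))) = (-8 - 2)/((9*(-2*19/4))) = -10/(9*(-19/2)) = -10/(-171/2) = -10*(-2/171) = 20/171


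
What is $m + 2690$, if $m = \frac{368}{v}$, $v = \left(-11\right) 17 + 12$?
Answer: $\frac{470382}{175} \approx 2687.9$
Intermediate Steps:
$v = -175$ ($v = -187 + 12 = -175$)
$m = - \frac{368}{175}$ ($m = \frac{368}{-175} = 368 \left(- \frac{1}{175}\right) = - \frac{368}{175} \approx -2.1029$)
$m + 2690 = - \frac{368}{175} + 2690 = \frac{470382}{175}$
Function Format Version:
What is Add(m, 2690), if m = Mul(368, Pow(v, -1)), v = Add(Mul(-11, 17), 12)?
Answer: Rational(470382, 175) ≈ 2687.9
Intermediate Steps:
v = -175 (v = Add(-187, 12) = -175)
m = Rational(-368, 175) (m = Mul(368, Pow(-175, -1)) = Mul(368, Rational(-1, 175)) = Rational(-368, 175) ≈ -2.1029)
Add(m, 2690) = Add(Rational(-368, 175), 2690) = Rational(470382, 175)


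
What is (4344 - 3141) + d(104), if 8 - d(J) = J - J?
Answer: 1211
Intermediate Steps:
d(J) = 8 (d(J) = 8 - (J - J) = 8 - 1*0 = 8 + 0 = 8)
(4344 - 3141) + d(104) = (4344 - 3141) + 8 = 1203 + 8 = 1211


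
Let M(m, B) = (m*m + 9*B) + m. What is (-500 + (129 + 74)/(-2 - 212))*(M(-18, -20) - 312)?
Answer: 9969879/107 ≈ 93177.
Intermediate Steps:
M(m, B) = m + m² + 9*B (M(m, B) = (m² + 9*B) + m = m + m² + 9*B)
(-500 + (129 + 74)/(-2 - 212))*(M(-18, -20) - 312) = (-500 + (129 + 74)/(-2 - 212))*((-18 + (-18)² + 9*(-20)) - 312) = (-500 + 203/(-214))*((-18 + 324 - 180) - 312) = (-500 + 203*(-1/214))*(126 - 312) = (-500 - 203/214)*(-186) = -107203/214*(-186) = 9969879/107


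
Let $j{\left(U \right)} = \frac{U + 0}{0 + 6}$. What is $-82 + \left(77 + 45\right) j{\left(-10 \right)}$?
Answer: $- \frac{856}{3} \approx -285.33$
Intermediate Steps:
$j{\left(U \right)} = \frac{U}{6}$
$-82 + \left(77 + 45\right) j{\left(-10 \right)} = -82 + \left(77 + 45\right) \frac{1}{6} \left(-10\right) = -82 + 122 \left(- \frac{5}{3}\right) = -82 - \frac{610}{3} = - \frac{856}{3}$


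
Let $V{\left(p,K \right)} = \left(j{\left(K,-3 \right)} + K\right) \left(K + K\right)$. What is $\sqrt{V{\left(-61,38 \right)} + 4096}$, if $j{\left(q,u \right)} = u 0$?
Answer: $6 \sqrt{194} \approx 83.57$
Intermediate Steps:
$j{\left(q,u \right)} = 0$
$V{\left(p,K \right)} = 2 K^{2}$ ($V{\left(p,K \right)} = \left(0 + K\right) \left(K + K\right) = K 2 K = 2 K^{2}$)
$\sqrt{V{\left(-61,38 \right)} + 4096} = \sqrt{2 \cdot 38^{2} + 4096} = \sqrt{2 \cdot 1444 + 4096} = \sqrt{2888 + 4096} = \sqrt{6984} = 6 \sqrt{194}$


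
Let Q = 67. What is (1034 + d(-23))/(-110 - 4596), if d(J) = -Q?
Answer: -967/4706 ≈ -0.20548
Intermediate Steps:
d(J) = -67 (d(J) = -1*67 = -67)
(1034 + d(-23))/(-110 - 4596) = (1034 - 67)/(-110 - 4596) = 967/(-4706) = 967*(-1/4706) = -967/4706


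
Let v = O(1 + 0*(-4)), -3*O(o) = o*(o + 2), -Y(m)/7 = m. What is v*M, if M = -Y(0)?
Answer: 0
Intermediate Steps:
Y(m) = -7*m
O(o) = -o*(2 + o)/3 (O(o) = -o*(o + 2)/3 = -o*(2 + o)/3)
v = -1 (v = -(1 + 0*(-4))*(2 + (1 + 0*(-4)))/3 = -(1 + 0)*(2 + (1 + 0))/3 = -⅓*1*(2 + 1) = -⅓*1*3 = -1)
M = 0 (M = -(-7)*0 = -1*0 = 0)
v*M = -1*0 = 0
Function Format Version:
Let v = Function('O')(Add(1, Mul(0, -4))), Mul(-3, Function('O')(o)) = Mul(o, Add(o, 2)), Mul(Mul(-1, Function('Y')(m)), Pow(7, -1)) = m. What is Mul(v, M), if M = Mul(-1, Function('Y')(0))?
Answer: 0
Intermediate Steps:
Function('Y')(m) = Mul(-7, m)
Function('O')(o) = Mul(Rational(-1, 3), o, Add(2, o)) (Function('O')(o) = Mul(Rational(-1, 3), Mul(o, Add(o, 2))) = Mul(Rational(-1, 3), Mul(o, Add(2, o))) = Mul(Rational(-1, 3), o, Add(2, o)))
v = -1 (v = Mul(Rational(-1, 3), Add(1, Mul(0, -4)), Add(2, Add(1, Mul(0, -4)))) = Mul(Rational(-1, 3), Add(1, 0), Add(2, Add(1, 0))) = Mul(Rational(-1, 3), 1, Add(2, 1)) = Mul(Rational(-1, 3), 1, 3) = -1)
M = 0 (M = Mul(-1, Mul(-7, 0)) = Mul(-1, 0) = 0)
Mul(v, M) = Mul(-1, 0) = 0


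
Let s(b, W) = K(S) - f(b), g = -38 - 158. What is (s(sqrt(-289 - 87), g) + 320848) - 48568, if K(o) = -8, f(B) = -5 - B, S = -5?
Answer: 272277 + 2*I*sqrt(94) ≈ 2.7228e+5 + 19.391*I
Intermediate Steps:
g = -196
s(b, W) = -3 + b (s(b, W) = -8 - (-5 - b) = -8 + (5 + b) = -3 + b)
(s(sqrt(-289 - 87), g) + 320848) - 48568 = ((-3 + sqrt(-289 - 87)) + 320848) - 48568 = ((-3 + sqrt(-376)) + 320848) - 48568 = ((-3 + 2*I*sqrt(94)) + 320848) - 48568 = (320845 + 2*I*sqrt(94)) - 48568 = 272277 + 2*I*sqrt(94)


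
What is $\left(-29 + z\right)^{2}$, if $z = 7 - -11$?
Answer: $121$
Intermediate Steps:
$z = 18$ ($z = 7 + 11 = 18$)
$\left(-29 + z\right)^{2} = \left(-29 + 18\right)^{2} = \left(-11\right)^{2} = 121$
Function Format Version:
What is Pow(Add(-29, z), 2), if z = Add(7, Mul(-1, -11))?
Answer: 121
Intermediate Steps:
z = 18 (z = Add(7, 11) = 18)
Pow(Add(-29, z), 2) = Pow(Add(-29, 18), 2) = Pow(-11, 2) = 121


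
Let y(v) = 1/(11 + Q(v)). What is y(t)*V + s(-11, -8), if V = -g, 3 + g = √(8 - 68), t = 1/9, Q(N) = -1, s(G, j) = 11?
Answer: 113/10 - I*√15/5 ≈ 11.3 - 0.7746*I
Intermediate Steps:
t = ⅑ ≈ 0.11111
g = -3 + 2*I*√15 (g = -3 + √(8 - 68) = -3 + √(-60) = -3 + 2*I*√15 ≈ -3.0 + 7.746*I)
y(v) = ⅒ (y(v) = 1/(11 - 1) = 1/10 = ⅒)
V = 3 - 2*I*√15 (V = -(-3 + 2*I*√15) = 3 - 2*I*√15 ≈ 3.0 - 7.746*I)
y(t)*V + s(-11, -8) = (3 - 2*I*√15)/10 + 11 = (3/10 - I*√15/5) + 11 = 113/10 - I*√15/5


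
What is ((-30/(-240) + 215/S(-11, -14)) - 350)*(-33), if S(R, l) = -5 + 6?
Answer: 35607/8 ≈ 4450.9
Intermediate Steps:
S(R, l) = 1
((-30/(-240) + 215/S(-11, -14)) - 350)*(-33) = ((-30/(-240) + 215/1) - 350)*(-33) = ((-30*(-1/240) + 215*1) - 350)*(-33) = ((1/8 + 215) - 350)*(-33) = (1721/8 - 350)*(-33) = -1079/8*(-33) = 35607/8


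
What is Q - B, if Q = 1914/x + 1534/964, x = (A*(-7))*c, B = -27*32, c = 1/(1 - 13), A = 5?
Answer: 25673101/16870 ≈ 1521.8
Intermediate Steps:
c = -1/12 (c = 1/(-12) = -1/12 ≈ -0.083333)
B = -864
x = 35/12 (x = (5*(-7))*(-1/12) = -35*(-1/12) = 35/12 ≈ 2.9167)
Q = 11097421/16870 (Q = 1914/(35/12) + 1534/964 = 1914*(12/35) + 1534*(1/964) = 22968/35 + 767/482 = 11097421/16870 ≈ 657.82)
Q - B = 11097421/16870 - 1*(-864) = 11097421/16870 + 864 = 25673101/16870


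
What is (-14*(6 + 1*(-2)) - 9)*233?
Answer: -15145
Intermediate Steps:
(-14*(6 + 1*(-2)) - 9)*233 = (-14*(6 - 2) - 9)*233 = (-14*4 - 9)*233 = (-56 - 9)*233 = -65*233 = -15145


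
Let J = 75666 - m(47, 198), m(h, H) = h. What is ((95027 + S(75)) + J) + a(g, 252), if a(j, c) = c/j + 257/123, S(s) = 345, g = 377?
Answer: 7929151546/46371 ≈ 1.7099e+5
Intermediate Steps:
J = 75619 (J = 75666 - 1*47 = 75666 - 47 = 75619)
a(j, c) = 257/123 + c/j (a(j, c) = c/j + 257*(1/123) = c/j + 257/123 = 257/123 + c/j)
((95027 + S(75)) + J) + a(g, 252) = ((95027 + 345) + 75619) + (257/123 + 252/377) = (95372 + 75619) + (257/123 + 252*(1/377)) = 170991 + (257/123 + 252/377) = 170991 + 127885/46371 = 7929151546/46371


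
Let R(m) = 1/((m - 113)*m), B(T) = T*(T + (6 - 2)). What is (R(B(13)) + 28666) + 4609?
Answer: 794207701/23868 ≈ 33275.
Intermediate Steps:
B(T) = T*(4 + T) (B(T) = T*(T + 4) = T*(4 + T))
R(m) = 1/(m*(-113 + m)) (R(m) = 1/((-113 + m)*m) = 1/(m*(-113 + m)))
(R(B(13)) + 28666) + 4609 = (1/(((13*(4 + 13)))*(-113 + 13*(4 + 13))) + 28666) + 4609 = (1/(((13*17))*(-113 + 13*17)) + 28666) + 4609 = (1/(221*(-113 + 221)) + 28666) + 4609 = ((1/221)/108 + 28666) + 4609 = ((1/221)*(1/108) + 28666) + 4609 = (1/23868 + 28666) + 4609 = 684200089/23868 + 4609 = 794207701/23868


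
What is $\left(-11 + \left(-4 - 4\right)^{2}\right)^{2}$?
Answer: $2809$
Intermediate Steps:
$\left(-11 + \left(-4 - 4\right)^{2}\right)^{2} = \left(-11 + \left(-8\right)^{2}\right)^{2} = \left(-11 + 64\right)^{2} = 53^{2} = 2809$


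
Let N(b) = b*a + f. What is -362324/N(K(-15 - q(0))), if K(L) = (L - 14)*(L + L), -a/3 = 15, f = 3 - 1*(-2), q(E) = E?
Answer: 362324/39145 ≈ 9.2560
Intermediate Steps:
f = 5 (f = 3 + 2 = 5)
a = -45 (a = -3*15 = -45)
K(L) = 2*L*(-14 + L) (K(L) = (-14 + L)*(2*L) = 2*L*(-14 + L))
N(b) = 5 - 45*b (N(b) = b*(-45) + 5 = -45*b + 5 = 5 - 45*b)
-362324/N(K(-15 - q(0))) = -362324/(5 - 90*(-15 - 1*0)*(-14 + (-15 - 1*0))) = -362324/(5 - 90*(-15 + 0)*(-14 + (-15 + 0))) = -362324/(5 - 90*(-15)*(-14 - 15)) = -362324/(5 - 90*(-15)*(-29)) = -362324/(5 - 45*870) = -362324/(5 - 39150) = -362324/(-39145) = -362324*(-1/39145) = 362324/39145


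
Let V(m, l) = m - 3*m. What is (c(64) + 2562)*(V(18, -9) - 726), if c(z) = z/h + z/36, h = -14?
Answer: -40952420/21 ≈ -1.9501e+6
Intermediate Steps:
V(m, l) = -2*m
c(z) = -11*z/252 (c(z) = z/(-14) + z/36 = z*(-1/14) + z*(1/36) = -z/14 + z/36 = -11*z/252)
(c(64) + 2562)*(V(18, -9) - 726) = (-11/252*64 + 2562)*(-2*18 - 726) = (-176/63 + 2562)*(-36 - 726) = (161230/63)*(-762) = -40952420/21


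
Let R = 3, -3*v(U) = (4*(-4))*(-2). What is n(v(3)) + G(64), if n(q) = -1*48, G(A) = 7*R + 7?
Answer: -20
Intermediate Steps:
v(U) = -32/3 (v(U) = -4*(-4)*(-2)/3 = -(-16)*(-2)/3 = -1/3*32 = -32/3)
G(A) = 28 (G(A) = 7*3 + 7 = 21 + 7 = 28)
n(q) = -48
n(v(3)) + G(64) = -48 + 28 = -20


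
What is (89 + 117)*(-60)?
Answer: -12360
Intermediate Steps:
(89 + 117)*(-60) = 206*(-60) = -12360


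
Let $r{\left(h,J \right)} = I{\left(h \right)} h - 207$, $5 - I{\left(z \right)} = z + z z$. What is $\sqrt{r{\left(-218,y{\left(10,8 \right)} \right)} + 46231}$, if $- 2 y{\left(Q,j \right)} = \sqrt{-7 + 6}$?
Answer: $\sqrt{10357642} \approx 3218.3$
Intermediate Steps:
$y{\left(Q,j \right)} = - \frac{i}{2}$ ($y{\left(Q,j \right)} = - \frac{\sqrt{-7 + 6}}{2} = - \frac{\sqrt{-1}}{2} = - \frac{i}{2}$)
$I{\left(z \right)} = 5 - z - z^{2}$ ($I{\left(z \right)} = 5 - \left(z + z z\right) = 5 - \left(z + z^{2}\right) = 5 - z - z^{2}$)
$r{\left(h,J \right)} = -207 + h \left(5 - h - h^{2}\right)$ ($r{\left(h,J \right)} = \left(5 - h - h^{2}\right) h - 207 = h \left(5 - h - h^{2}\right) - 207 = -207 + h \left(5 - h - h^{2}\right)$)
$\sqrt{r{\left(-218,y{\left(10,8 \right)} \right)} + 46231} = \sqrt{\left(-207 - - 218 \left(-5 - 218 + \left(-218\right)^{2}\right)\right) + 46231} = \sqrt{\left(-207 - - 218 \left(-5 - 218 + 47524\right)\right) + 46231} = \sqrt{\left(-207 - \left(-218\right) 47301\right) + 46231} = \sqrt{\left(-207 + 10311618\right) + 46231} = \sqrt{10311411 + 46231} = \sqrt{10357642}$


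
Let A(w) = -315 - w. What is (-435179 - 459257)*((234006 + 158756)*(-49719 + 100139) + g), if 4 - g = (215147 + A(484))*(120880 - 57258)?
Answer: -5514923853524368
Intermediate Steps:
g = -13637248452 (g = 4 - (215147 + (-315 - 1*484))*(120880 - 57258) = 4 - (215147 + (-315 - 484))*63622 = 4 - (215147 - 799)*63622 = 4 - 214348*63622 = 4 - 1*13637248456 = 4 - 13637248456 = -13637248452)
(-435179 - 459257)*((234006 + 158756)*(-49719 + 100139) + g) = (-435179 - 459257)*((234006 + 158756)*(-49719 + 100139) - 13637248452) = -894436*(392762*50420 - 13637248452) = -894436*(19803060040 - 13637248452) = -894436*6165811588 = -5514923853524368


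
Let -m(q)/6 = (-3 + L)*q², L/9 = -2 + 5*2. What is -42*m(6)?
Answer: 625968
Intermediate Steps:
L = 72 (L = 9*(-2 + 5*2) = 9*(-2 + 10) = 9*8 = 72)
m(q) = -414*q² (m(q) = -6*(-3 + 72)*q² = -414*q²)
-42*m(6) = -(-17388)*6² = -(-17388)*36 = -42*(-14904) = 625968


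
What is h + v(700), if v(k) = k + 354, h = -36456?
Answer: -35402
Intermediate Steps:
v(k) = 354 + k
h + v(700) = -36456 + (354 + 700) = -36456 + 1054 = -35402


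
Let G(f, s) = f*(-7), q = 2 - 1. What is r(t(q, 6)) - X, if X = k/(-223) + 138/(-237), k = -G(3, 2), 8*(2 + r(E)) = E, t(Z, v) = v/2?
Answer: -133685/140936 ≈ -0.94855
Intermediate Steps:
q = 1
t(Z, v) = v/2 (t(Z, v) = v*(½) = v/2)
r(E) = -2 + E/8
G(f, s) = -7*f
k = 21 (k = -(-7)*3 = -1*(-21) = 21)
X = -11917/17617 (X = 21/(-223) + 138/(-237) = 21*(-1/223) + 138*(-1/237) = -21/223 - 46/79 = -11917/17617 ≈ -0.67645)
r(t(q, 6)) - X = (-2 + ((½)*6)/8) - 1*(-11917/17617) = (-2 + (⅛)*3) + 11917/17617 = (-2 + 3/8) + 11917/17617 = -13/8 + 11917/17617 = -133685/140936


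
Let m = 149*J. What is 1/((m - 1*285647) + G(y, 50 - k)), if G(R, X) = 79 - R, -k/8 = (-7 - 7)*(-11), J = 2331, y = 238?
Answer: 1/61513 ≈ 1.6257e-5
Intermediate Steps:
k = -1232 (k = -8*(-7 - 7)*(-11) = -(-112)*(-11) = -8*154 = -1232)
m = 347319 (m = 149*2331 = 347319)
1/((m - 1*285647) + G(y, 50 - k)) = 1/((347319 - 1*285647) + (79 - 1*238)) = 1/((347319 - 285647) + (79 - 238)) = 1/(61672 - 159) = 1/61513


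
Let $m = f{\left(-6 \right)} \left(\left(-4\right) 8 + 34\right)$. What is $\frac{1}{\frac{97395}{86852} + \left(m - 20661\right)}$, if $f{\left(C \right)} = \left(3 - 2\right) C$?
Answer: $- \frac{86852}{1795394001} \approx -4.8375 \cdot 10^{-5}$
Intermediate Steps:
$f{\left(C \right)} = C$ ($f{\left(C \right)} = 1 C = C$)
$m = -12$ ($m = - 6 \left(\left(-4\right) 8 + 34\right) = - 6 \left(-32 + 34\right) = \left(-6\right) 2 = -12$)
$\frac{1}{\frac{97395}{86852} + \left(m - 20661\right)} = \frac{1}{\frac{97395}{86852} - 20673} = \frac{1}{- \frac{1795394001}{86852}} = - \frac{86852}{1795394001}$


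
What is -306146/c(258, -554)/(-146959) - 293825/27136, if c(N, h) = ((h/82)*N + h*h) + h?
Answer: -16852930151021147/1556441424031232 ≈ -10.828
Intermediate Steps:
c(N, h) = h + h**2 + N*h/82 (c(N, h) = ((h*(1/82))*N + h**2) + h = ((h/82)*N + h**2) + h = (N*h/82 + h**2) + h = (h**2 + N*h/82) + h = h + h**2 + N*h/82)
-306146/c(258, -554)/(-146959) - 293825/27136 = -306146*(-41/(277*(82 + 258 + 82*(-554))))/(-146959) - 293825/27136 = -306146*(-41/(277*(82 + 258 - 45428)))*(-1/146959) - 293825*1/27136 = -306146/((1/82)*(-554)*(-45088))*(-1/146959) - 293825/27136 = -306146/12489376/41*(-1/146959) - 293825/27136 = -306146*41/12489376*(-1/146959) - 293825/27136 = -6275993/6244688*(-1/146959) - 293825/27136 = 6275993/917713103792 - 293825/27136 = -16852930151021147/1556441424031232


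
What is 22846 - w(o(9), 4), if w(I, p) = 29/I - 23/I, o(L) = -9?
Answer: 68540/3 ≈ 22847.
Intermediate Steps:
w(I, p) = 6/I
22846 - w(o(9), 4) = 22846 - 6/(-9) = 22846 - 6*(-1)/9 = 22846 - 1*(-⅔) = 22846 + ⅔ = 68540/3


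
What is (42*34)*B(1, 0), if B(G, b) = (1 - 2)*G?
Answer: -1428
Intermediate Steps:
B(G, b) = -G
(42*34)*B(1, 0) = (42*34)*(-1*1) = 1428*(-1) = -1428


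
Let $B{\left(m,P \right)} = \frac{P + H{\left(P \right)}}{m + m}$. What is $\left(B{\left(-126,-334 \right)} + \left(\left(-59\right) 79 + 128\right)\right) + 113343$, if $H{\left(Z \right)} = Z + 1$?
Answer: $\frac{27420787}{252} \approx 1.0881 \cdot 10^{5}$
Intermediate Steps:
$H{\left(Z \right)} = 1 + Z$
$B{\left(m,P \right)} = \frac{1 + 2 P}{2 m}$ ($B{\left(m,P \right)} = \frac{P + \left(1 + P\right)}{m + m} = \frac{1 + 2 P}{2 m}$)
$\left(B{\left(-126,-334 \right)} + \left(\left(-59\right) 79 + 128\right)\right) + 113343 = \left(\frac{\frac{1}{2} - 334}{-126} + \left(\left(-59\right) 79 + 128\right)\right) + 113343 = \left(\left(- \frac{1}{126}\right) \left(- \frac{667}{2}\right) + \left(-4661 + 128\right)\right) + 113343 = \left(\frac{667}{252} - 4533\right) + 113343 = - \frac{1141649}{252} + 113343 = \frac{27420787}{252}$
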